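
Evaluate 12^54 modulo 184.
48

Repeated squaring. Binary of 54 = 110110.
12^1 ≡ 12 (mod 184); 12^2 ≡ 144 (mod 184); 12^4 ≡ 128 (mod 184); 12^8 ≡ 8 (mod 184); 12^16 ≡ 64 (mod 184); 12^32 ≡ 48 (mod 184)
12^54 = 12^2 × 12^4 × 12^16 × 12^32 ≡ 48 (mod 184)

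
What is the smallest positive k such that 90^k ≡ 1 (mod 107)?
53

107 is prime, so ord(90) divides φ(107) = 106.
Divisors of 106: 1, 2, 53, 106.
Repeated squaring: 90^1 ≡ 90, 90^2 ≡ 75, 90^4 ≡ 61, 90^8 ≡ 83, 90^16 ≡ 41, 90^32 ≡ 76, 90^64 ≡ 105 (mod 107).
Test 90^d mod 107 for each divisor d in increasing order:
90^1 ≡ 90
90^2 ≡ 75
90^53 = 90^32·90^16·90^4·90^1 ≡ 1  ← first divisor giving 1
The order is 53.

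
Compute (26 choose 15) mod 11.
2

Using Lucas' theorem:
Write n=26 and k=15 in base 11:
n in base 11: [2, 4]
k in base 11: [1, 4]
C(26,15) mod 11 = ∏ C(n_i, k_i) mod 11
Digit binomials (mod 11): C(2,1) = 2; C(4,4) = 1
Product: 2 × 1 = 2 ≡ 2 (mod 11)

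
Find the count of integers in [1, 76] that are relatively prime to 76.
36

76 = 2^2 × 19
φ(n) = n × ∏(1 - 1/p) for each prime p dividing n
φ(76) = 76 × (1 - 1/2) × (1 - 1/19) = 36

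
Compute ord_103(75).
102

103 is prime, so ord(75) divides φ(103) = 102.
Divisors of 102: 1, 2, 3, 6, 17, 34, 51, 102.
Repeated squaring: 75^1 ≡ 75, 75^2 ≡ 63, 75^4 ≡ 55, 75^8 ≡ 38, 75^16 ≡ 2, 75^32 ≡ 4, 75^64 ≡ 16 (mod 103).
Test 75^d mod 103 for each divisor d in increasing order:
75^1 ≡ 75
75^2 ≡ 63
75^3 = 75^2·75^1 ≡ 90
75^6 = 75^4·75^2 ≡ 66
75^17 = 75^16·75^1 ≡ 47
75^34 = 75^32·75^2 ≡ 46
75^51 = 75^32·75^16·75^2·75^1 ≡ 102
75^102 = 75^64·75^32·75^4·75^2 ≡ 1  ← first divisor giving 1
The order is 102.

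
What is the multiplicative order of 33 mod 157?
78

157 is prime, so ord(33) divides φ(157) = 156.
Divisors of 156: 1, 2, 3, 4, 6, 12, 13, 26, 39, 52, 78, 156.
Repeated squaring: 33^1 ≡ 33, 33^2 ≡ 147, 33^4 ≡ 100, 33^8 ≡ 109, 33^16 ≡ 106, 33^32 ≡ 89, 33^64 ≡ 71, 33^128 ≡ 17 (mod 157).
Test 33^d mod 157 for each divisor d in increasing order:
33^1 ≡ 33
33^2 ≡ 147
33^3 = 33^2·33^1 ≡ 141
33^4 ≡ 100
33^6 = 33^4·33^2 ≡ 99
33^12 = 33^8·33^4 ≡ 67
33^13 = 33^8·33^4·33^1 ≡ 13
33^26 = 33^16·33^8·33^2 ≡ 12
33^39 = 33^32·33^4·33^2·33^1 ≡ 156
33^52 = 33^32·33^16·33^4 ≡ 144
33^78 = 33^64·33^8·33^4·33^2 ≡ 1  ← first divisor giving 1
The order is 78.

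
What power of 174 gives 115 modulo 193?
19

Baby-step giant-step with step n = ⌈√193⌉ = 14.
Baby steps 174^j mod 193 (j:value) for j=0..13: 0:1, 1:174, 2:168, 3:89, 4:46, 5:91, 6:8, 7:41, 8:186, 9:133, 10:175, 11:149, 12:64, 13:135.
Giant-step multiplier: 174^(-14) ≡ 174^(192-14) = 174^178 ≡ 31 (mod 193).
Giant steps γ_i = 115·31^i mod 193: γ_0=115, γ_1=91 (in table at j=5).
x = i·n + j = 1·14 + 5 = 19.
Check: 174^19 ≡ 115 (mod 193).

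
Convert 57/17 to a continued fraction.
[3; 2, 1, 5]

Euclidean algorithm steps:
57 = 3 × 17 + 6
17 = 2 × 6 + 5
6 = 1 × 5 + 1
5 = 5 × 1 + 0
Continued fraction: [3; 2, 1, 5]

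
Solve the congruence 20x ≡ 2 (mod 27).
x ≡ 19 (mod 27)

gcd(20, 27) = 1, which divides 2, so solutions exist.
Find 20^(-1) mod 27 by the extended Euclidean algorithm:
27 = 1 × 20 + 7  ⟹  7 = (1)·27 + (-1)·20
20 = 2 × 7 + 6  ⟹  6 = (-2)·27 + (3)·20
7 = 1 × 6 + 1  ⟹  1 = (3)·27 + (-4)·20
So (-4)·20 ≡ 1 (mod 27), i.e. 20^(-1) ≡ -4 ≡ 23 (mod 27).
x ≡ 23 × 2 = 46 ≡ 19 (mod 27).
Check: 20 × 19 = 380 ≡ 2 (mod 27).
Unique solution: x ≡ 19 (mod 27)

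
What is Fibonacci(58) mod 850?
779

Matrix identity: Q^n = [[F_(n+1), F_n], [F_n, F_(n-1)]] with Q = [[1,1],[1,0]].
n = 58 = 111010₂. Square-and-multiply, entries mod 850:
Q^1 = [[1,1],[1,0]]
Q^3 = (Q^1)²·Q = [[3,2],[2,1]]
Q^7 = (Q^3)²·Q = [[21,13],[13,8]]
Q^14 = (Q^7)² = [[610,377],[377,233]]
Q^29 = (Q^14)²·Q = [[740,829],[829,761]]
Q^58 = (Q^29)² = [[641,779],[779,712]]
F_58 mod 850 = Q^58[0][1] = 779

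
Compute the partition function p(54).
386155

p(n) counts ways to write n as a sum of positive integers (order ignored).
Euler's pentagonal recurrence: p(k) = p(k-1) + p(k-2) - p(k-5) - p(k-7) + p(k-12) + p(k-15) - ... (offsets j(3j∓1)/2, signs ++--, p(0)=1, p(<0)=0).
DP table for k = 0..53: p(0)=1, p(1)=1, p(2)=2, p(3)=3, p(4)=5, p(5)=7, p(6)=11, p(7)=15, p(8)=22, p(9)=30, p(10)=42, p(11)=56, p(12)=77, p(13)=101, p(14)=135, p(15)=176, p(16)=231, p(17)=297, p(18)=385, p(19)=490, p(20)=627, p(21)=792, p(22)=1002, p(23)=1255, p(24)=1575, p(25)=1958, p(26)=2436, p(27)=3010, p(28)=3718, p(29)=4565, p(30)=5604, p(31)=6842, p(32)=8349, p(33)=10143, p(34)=12310, p(35)=14883, p(36)=17977, p(37)=21637, p(38)=26015, p(39)=31185, p(40)=37338, p(41)=44583, p(42)=53174, p(43)=63261, p(44)=75175, p(45)=89134, p(46)=105558, p(47)=124754, p(48)=147273, p(49)=173525, p(50)=204226, p(51)=239943, p(52)=281589, p(53)=329931.
Final step: p(54) = p(53) + p(52) - p(49) - p(47) + p(42) + p(39) - p(32) - p(28) + p(19) + p(14) - p(3)
= 329931 + 281589 - 173525 - 124754 + 53174 + 31185 - 8349 - 3718 + 490 + 135 - 3
= 386155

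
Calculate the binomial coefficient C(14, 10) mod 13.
0

Using Lucas' theorem:
Write n=14 and k=10 in base 13:
n in base 13: [1, 1]
k in base 13: [0, 10]
C(14,10) mod 13 = ∏ C(n_i, k_i) mod 13
Digit binomials (mod 13): C(1,0) = 1; C(1,10) = 0 (k_i > n_i)
Product: 1 × 0 = 0 ≡ 0 (mod 13)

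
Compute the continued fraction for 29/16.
[1; 1, 4, 3]

Euclidean algorithm steps:
29 = 1 × 16 + 13
16 = 1 × 13 + 3
13 = 4 × 3 + 1
3 = 3 × 1 + 0
Continued fraction: [1; 1, 4, 3]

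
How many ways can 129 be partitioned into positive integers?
4835271870

p(n) counts ways to write n as a sum of positive integers (order ignored).
Euler's pentagonal recurrence: p(k) = p(k-1) + p(k-2) - p(k-5) - p(k-7) + p(k-12) + p(k-15) - ... (offsets j(3j∓1)/2, signs ++--, p(0)=1, p(<0)=0).
DP table for k = 0..128: p(0)=1, p(1)=1, p(2)=2, p(3)=3, p(4)=5, p(5)=7, p(6)=11, p(7)=15, p(8)=22, p(9)=30, p(10)=42, p(11)=56, p(12)=77, p(13)=101, p(14)=135, p(15)=176, p(16)=231, p(17)=297, p(18)=385, p(19)=490, p(20)=627, p(21)=792, p(22)=1002, p(23)=1255, p(24)=1575, p(25)=1958, p(26)=2436, p(27)=3010, p(28)=3718, p(29)=4565, p(30)=5604, p(31)=6842, p(32)=8349, p(33)=10143, p(34)=12310, p(35)=14883, p(36)=17977, p(37)=21637, p(38)=26015, p(39)=31185, p(40)=37338, p(41)=44583, p(42)=53174, p(43)=63261, p(44)=75175, p(45)=89134, p(46)=105558, p(47)=124754, p(48)=147273, p(49)=173525, p(50)=204226, p(51)=239943, p(52)=281589, p(53)=329931, p(54)=386155, p(55)=451276, p(56)=526823, p(57)=614154, p(58)=715220, p(59)=831820, p(60)=966467, p(61)=1121505, p(62)=1300156, p(63)=1505499, p(64)=1741630, p(65)=2012558, p(66)=2323520, p(67)=2679689, p(68)=3087735, p(69)=3554345, p(70)=4087968, p(71)=4697205, p(72)=5392783, p(73)=6185689, p(74)=7089500, p(75)=8118264, p(76)=9289091, p(77)=10619863, p(78)=12132164, p(79)=13848650, p(80)=15796476, p(81)=18004327, p(82)=20506255, p(83)=23338469, p(84)=26543660, p(85)=30167357, p(86)=34262962, p(87)=38887673, p(88)=44108109, p(89)=49995925, p(90)=56634173, p(91)=64112359, p(92)=72533807, p(93)=82010177, p(94)=92669720, p(95)=104651419, p(96)=118114304, p(97)=133230930, p(98)=150198136, p(99)=169229875, p(100)=190569292, p(101)=214481126, p(102)=241265379, p(103)=271248950, p(104)=304801365, p(105)=342325709, p(106)=384276336, p(107)=431149389, p(108)=483502844, p(109)=541946240, p(110)=607163746, p(111)=679903203, p(112)=761002156, p(113)=851376628, p(114)=952050665, p(115)=1064144451, p(116)=1188908248, p(117)=1327710076, p(118)=1482074143, p(119)=1653668665, p(120)=1844349560, p(121)=2056148051, p(122)=2291320912, p(123)=2552338241, p(124)=2841940500, p(125)=3163127352, p(126)=3519222692, p(127)=3913864295, p(128)=4351078600.
Final step: p(129) = p(128) + p(127) - p(124) - p(122) + p(117) + p(114) - p(107) - p(103) + p(94) + p(89) - p(78) - p(72) + p(59) + p(52) - p(37) - p(29) + p(12) + p(3)
= 4351078600 + 3913864295 - 2841940500 - 2291320912 + 1327710076 + 952050665 - 431149389 - 271248950 + 92669720 + 49995925 - 12132164 - 5392783 + 831820 + 281589 - 21637 - 4565 + 77 + 3
= 4835271870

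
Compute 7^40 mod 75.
1

Repeated squaring. Binary of 40 = 101000.
7^1 ≡ 7 (mod 75); 7^2 ≡ 49 (mod 75); 7^4 ≡ 1 (mod 75); 7^8 ≡ 1 (mod 75); 7^16 ≡ 1 (mod 75); 7^32 ≡ 1 (mod 75)
7^40 = 7^8 × 7^32 ≡ 1 (mod 75)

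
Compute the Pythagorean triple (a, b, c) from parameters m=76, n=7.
(5727, 1064, 5825)

Euclid's formula: a = m² - n², b = 2mn, c = m² + n²
m = 76, n = 7
a = 76² - 7² = 5776 - 49 = 5727
b = 2 × 76 × 7 = 1064
c = 76² + 7² = 5776 + 49 = 5825
Verification: 5727² + 1064² = 32798529 + 1132096 = 33930625 = 5825² ✓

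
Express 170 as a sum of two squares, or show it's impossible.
1² + 13² (a=1, b=13)

Factorization: 170 = 2 × 5 × 17
By Fermat: n is sum of two squares iff every prime p ≡ 3 (mod 4) appears to even power.
All primes ≡ 3 (mod 4) appear to even power.
Search a = 0, 1, 2, … for 170 - a² a perfect square: first hit at a = 1: 170 - 1 = 169 = 13².
170 = 1² + 13² = 1 + 169 ✓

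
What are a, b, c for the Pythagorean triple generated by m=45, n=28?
(1241, 2520, 2809)

Euclid's formula: a = m² - n², b = 2mn, c = m² + n²
m = 45, n = 28
a = 45² - 28² = 2025 - 784 = 1241
b = 2 × 45 × 28 = 2520
c = 45² + 28² = 2025 + 784 = 2809
Verification: 1241² + 2520² = 1540081 + 6350400 = 7890481 = 2809² ✓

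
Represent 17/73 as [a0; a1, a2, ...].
[0; 4, 3, 2, 2]

Euclidean algorithm steps:
17 = 0 × 73 + 17
73 = 4 × 17 + 5
17 = 3 × 5 + 2
5 = 2 × 2 + 1
2 = 2 × 1 + 0
Continued fraction: [0; 4, 3, 2, 2]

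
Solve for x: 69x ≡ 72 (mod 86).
x ≡ 16 (mod 86)

gcd(69, 86) = 1, which divides 72, so solutions exist.
Find 69^(-1) mod 86 by the extended Euclidean algorithm:
86 = 1 × 69 + 17  ⟹  17 = (1)·86 + (-1)·69
69 = 4 × 17 + 1  ⟹  1 = (-4)·86 + (5)·69
So (5)·69 ≡ 1 (mod 86), i.e. 69^(-1) ≡ 5 (mod 86).
x ≡ 5 × 72 = 360 ≡ 16 (mod 86).
Check: 69 × 16 = 1104 ≡ 72 (mod 86).
Unique solution: x ≡ 16 (mod 86)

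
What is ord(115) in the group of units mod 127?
63

127 is prime, so ord(115) divides φ(127) = 126.
Divisors of 126: 1, 2, 3, 6, 7, 9, 14, 18, 21, 42, 63, 126.
Repeated squaring: 115^1 ≡ 115, 115^2 ≡ 17, 115^4 ≡ 35, 115^8 ≡ 82, 115^16 ≡ 120, 115^32 ≡ 49, 115^64 ≡ 115 (mod 127).
Test 115^d mod 127 for each divisor d in increasing order:
115^1 ≡ 115
115^2 ≡ 17
115^3 = 115^2·115^1 ≡ 50
115^6 = 115^4·115^2 ≡ 87
115^7 = 115^4·115^2·115^1 ≡ 99
115^9 = 115^8·115^1 ≡ 32
115^14 = 115^8·115^4·115^2 ≡ 22
115^18 = 115^16·115^2 ≡ 8
115^21 = 115^16·115^4·115^1 ≡ 19
115^42 = 115^32·115^8·115^2 ≡ 107
115^63 = 115^32·115^16·115^8·115^4·115^2·115^1 ≡ 1  ← first divisor giving 1
The order is 63.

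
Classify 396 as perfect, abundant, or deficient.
abundant

Proper divisors of 396: sum = 1 + 2 + 3 + 4 + 6 + 9 + 11 + 12 + ... + 66 + 99 + 132 + 198 (17 divisors) = 696
Since 696 > 396, 396 is abundant.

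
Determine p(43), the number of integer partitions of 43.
63261

p(n) counts ways to write n as a sum of positive integers (order ignored).
Euler's pentagonal recurrence: p(k) = p(k-1) + p(k-2) - p(k-5) - p(k-7) + p(k-12) + p(k-15) - ... (offsets j(3j∓1)/2, signs ++--, p(0)=1, p(<0)=0).
DP table for k = 0..42: p(0)=1, p(1)=1, p(2)=2, p(3)=3, p(4)=5, p(5)=7, p(6)=11, p(7)=15, p(8)=22, p(9)=30, p(10)=42, p(11)=56, p(12)=77, p(13)=101, p(14)=135, p(15)=176, p(16)=231, p(17)=297, p(18)=385, p(19)=490, p(20)=627, p(21)=792, p(22)=1002, p(23)=1255, p(24)=1575, p(25)=1958, p(26)=2436, p(27)=3010, p(28)=3718, p(29)=4565, p(30)=5604, p(31)=6842, p(32)=8349, p(33)=10143, p(34)=12310, p(35)=14883, p(36)=17977, p(37)=21637, p(38)=26015, p(39)=31185, p(40)=37338, p(41)=44583, p(42)=53174.
Final step: p(43) = p(42) + p(41) - p(38) - p(36) + p(31) + p(28) - p(21) - p(17) + p(8) + p(3)
= 53174 + 44583 - 26015 - 17977 + 6842 + 3718 - 792 - 297 + 22 + 3
= 63261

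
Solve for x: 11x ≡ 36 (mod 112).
x ≡ 44 (mod 112)

gcd(11, 112) = 1, which divides 36, so solutions exist.
Find 11^(-1) mod 112 by the extended Euclidean algorithm:
112 = 10 × 11 + 2  ⟹  2 = (1)·112 + (-10)·11
11 = 5 × 2 + 1  ⟹  1 = (-5)·112 + (51)·11
So (51)·11 ≡ 1 (mod 112), i.e. 11^(-1) ≡ 51 (mod 112).
x ≡ 51 × 36 = 1836 ≡ 44 (mod 112).
Check: 11 × 44 = 484 ≡ 36 (mod 112).
Unique solution: x ≡ 44 (mod 112)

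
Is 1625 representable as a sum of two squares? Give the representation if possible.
5² + 40² (a=5, b=40)

Factorization: 1625 = 5^3 × 13
By Fermat: n is sum of two squares iff every prime p ≡ 3 (mod 4) appears to even power.
All primes ≡ 3 (mod 4) appear to even power.
Search a = 0, 1, 2, … for 1625 - a² a perfect square: first hit at a = 5: 1625 - 25 = 1600 = 40².
1625 = 5² + 40² = 25 + 1600 ✓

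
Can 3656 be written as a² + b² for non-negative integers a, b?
34² + 50² (a=34, b=50)

Factorization: 3656 = 2^3 × 457
By Fermat: n is sum of two squares iff every prime p ≡ 3 (mod 4) appears to even power.
All primes ≡ 3 (mod 4) appear to even power.
Search a = 0, 1, 2, … for 3656 - a² a perfect square: first hit at a = 34: 3656 - 1156 = 2500 = 50².
3656 = 34² + 50² = 1156 + 2500 ✓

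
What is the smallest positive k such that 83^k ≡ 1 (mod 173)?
43

173 is prime, so ord(83) divides φ(173) = 172.
Divisors of 172: 1, 2, 4, 43, 86, 172.
Repeated squaring: 83^1 ≡ 83, 83^2 ≡ 142, 83^4 ≡ 96, 83^8 ≡ 47, 83^16 ≡ 133, 83^32 ≡ 43, 83^64 ≡ 119, 83^128 ≡ 148 (mod 173).
Test 83^d mod 173 for each divisor d in increasing order:
83^1 ≡ 83
83^2 ≡ 142
83^4 ≡ 96
83^43 = 83^32·83^8·83^2·83^1 ≡ 1  ← first divisor giving 1
The order is 43.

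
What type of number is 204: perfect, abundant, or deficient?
abundant

Proper divisors of 204: sum = 1 + 2 + 3 + 4 + 6 + 12 + 17 + 34 + 51 + 68 + 102 = 300
Since 300 > 204, 204 is abundant.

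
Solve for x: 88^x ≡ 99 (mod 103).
43

Baby-step giant-step with step n = ⌈√103⌉ = 11.
Baby steps 88^j mod 103 (j:value) for j=0..10: 0:1, 1:88, 2:19, 3:24, 4:52, 5:44, 6:61, 7:12, 8:26, 9:22, 10:82.
Giant-step multiplier: 88^(-11) ≡ 88^(102-11) = 88^91 ≡ 86 (mod 103).
Giant steps γ_i = 99·86^i mod 103: γ_0=99, γ_1=68, γ_2=80, γ_3=82 (in table at j=10).
x = i·n + j = 3·11 + 10 = 43.
Check: 88^43 ≡ 99 (mod 103).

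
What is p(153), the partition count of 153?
54770336324

p(n) counts ways to write n as a sum of positive integers (order ignored).
Euler's pentagonal recurrence: p(k) = p(k-1) + p(k-2) - p(k-5) - p(k-7) + p(k-12) + p(k-15) - ... (offsets j(3j∓1)/2, signs ++--, p(0)=1, p(<0)=0).
DP table for k = 0..152: p(0)=1, p(1)=1, p(2)=2, p(3)=3, p(4)=5, p(5)=7, p(6)=11, p(7)=15, p(8)=22, p(9)=30, p(10)=42, p(11)=56, p(12)=77, p(13)=101, p(14)=135, p(15)=176, p(16)=231, p(17)=297, p(18)=385, p(19)=490, p(20)=627, p(21)=792, p(22)=1002, p(23)=1255, p(24)=1575, p(25)=1958, p(26)=2436, p(27)=3010, p(28)=3718, p(29)=4565, p(30)=5604, p(31)=6842, p(32)=8349, p(33)=10143, p(34)=12310, p(35)=14883, p(36)=17977, p(37)=21637, p(38)=26015, p(39)=31185, p(40)=37338, p(41)=44583, p(42)=53174, p(43)=63261, p(44)=75175, p(45)=89134, p(46)=105558, p(47)=124754, p(48)=147273, p(49)=173525, p(50)=204226, p(51)=239943, p(52)=281589, p(53)=329931, p(54)=386155, p(55)=451276, p(56)=526823, p(57)=614154, p(58)=715220, p(59)=831820, p(60)=966467, p(61)=1121505, p(62)=1300156, p(63)=1505499, p(64)=1741630, p(65)=2012558, p(66)=2323520, p(67)=2679689, p(68)=3087735, p(69)=3554345, p(70)=4087968, p(71)=4697205, p(72)=5392783, p(73)=6185689, p(74)=7089500, p(75)=8118264, p(76)=9289091, p(77)=10619863, p(78)=12132164, p(79)=13848650, p(80)=15796476, p(81)=18004327, p(82)=20506255, p(83)=23338469, p(84)=26543660, p(85)=30167357, p(86)=34262962, p(87)=38887673, p(88)=44108109, p(89)=49995925, p(90)=56634173, p(91)=64112359, p(92)=72533807, p(93)=82010177, p(94)=92669720, p(95)=104651419, p(96)=118114304, p(97)=133230930, p(98)=150198136, p(99)=169229875, p(100)=190569292, p(101)=214481126, p(102)=241265379, p(103)=271248950, p(104)=304801365, p(105)=342325709, p(106)=384276336, p(107)=431149389, p(108)=483502844, p(109)=541946240, p(110)=607163746, p(111)=679903203, p(112)=761002156, p(113)=851376628, p(114)=952050665, p(115)=1064144451, p(116)=1188908248, p(117)=1327710076, p(118)=1482074143, p(119)=1653668665, p(120)=1844349560, p(121)=2056148051, p(122)=2291320912, p(123)=2552338241, p(124)=2841940500, p(125)=3163127352, p(126)=3519222692, p(127)=3913864295, p(128)=4351078600, p(129)=4835271870, p(130)=5371315400, p(131)=5964539504, p(132)=6620830889, p(133)=7346629512, p(134)=8149040695, p(135)=9035836076, p(136)=10015581680, p(137)=11097645016, p(138)=12292341831, p(139)=13610949895, p(140)=15065878135, p(141)=16670689208, p(142)=18440293320, p(143)=20390982757, p(144)=22540654445, p(145)=24908858009, p(146)=27517052599, p(147)=30388671978, p(148)=33549419497, p(149)=37027355200, p(150)=40853235313, p(151)=45060624582, p(152)=49686288421.
Final step: p(153) = p(152) + p(151) - p(148) - p(146) + p(141) + p(138) - p(131) - p(127) + p(118) + p(113) - p(102) - p(96) + p(83) + p(76) - p(61) - p(53) + p(36) + p(27) - p(8)
= 49686288421 + 45060624582 - 33549419497 - 27517052599 + 16670689208 + 12292341831 - 5964539504 - 3913864295 + 1482074143 + 851376628 - 241265379 - 118114304 + 23338469 + 9289091 - 1121505 - 329931 + 17977 + 3010 - 22
= 54770336324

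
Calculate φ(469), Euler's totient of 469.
396

469 = 7 × 67
φ(n) = n × ∏(1 - 1/p) for each prime p dividing n
φ(469) = 469 × (1 - 1/7) × (1 - 1/67) = 396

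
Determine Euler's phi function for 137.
136

137 = 137
φ(n) = n × ∏(1 - 1/p) for each prime p dividing n
φ(137) = 137 × (1 - 1/137) = 136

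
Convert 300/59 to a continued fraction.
[5; 11, 1, 4]

Euclidean algorithm steps:
300 = 5 × 59 + 5
59 = 11 × 5 + 4
5 = 1 × 4 + 1
4 = 4 × 1 + 0
Continued fraction: [5; 11, 1, 4]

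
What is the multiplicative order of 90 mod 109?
36

109 is prime, so ord(90) divides φ(109) = 108.
Divisors of 108: 1, 2, 3, 4, 6, 9, 12, 18, 27, 36, 54, 108.
Repeated squaring: 90^1 ≡ 90, 90^2 ≡ 34, 90^4 ≡ 66, 90^8 ≡ 105, 90^16 ≡ 16, 90^32 ≡ 38, 90^64 ≡ 27 (mod 109).
Test 90^d mod 109 for each divisor d in increasing order:
90^1 ≡ 90
90^2 ≡ 34
90^3 = 90^2·90^1 ≡ 8
90^4 ≡ 66
90^6 = 90^4·90^2 ≡ 64
90^9 = 90^8·90^1 ≡ 76
90^12 = 90^8·90^4 ≡ 63
90^18 = 90^16·90^2 ≡ 108
90^27 = 90^16·90^8·90^2·90^1 ≡ 33
90^36 = 90^32·90^4 ≡ 1  ← first divisor giving 1
The order is 36.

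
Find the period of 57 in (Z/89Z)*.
22

89 is prime, so ord(57) divides φ(89) = 88.
Divisors of 88: 1, 2, 4, 8, 11, 22, 44, 88.
Repeated squaring: 57^1 ≡ 57, 57^2 ≡ 45, 57^4 ≡ 67, 57^8 ≡ 39, 57^16 ≡ 8, 57^32 ≡ 64, 57^64 ≡ 2 (mod 89).
Test 57^d mod 89 for each divisor d in increasing order:
57^1 ≡ 57
57^2 ≡ 45
57^4 ≡ 67
57^8 ≡ 39
57^11 = 57^8·57^2·57^1 ≡ 88
57^22 = 57^16·57^4·57^2 ≡ 1  ← first divisor giving 1
The order is 22.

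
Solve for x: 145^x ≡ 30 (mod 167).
157

Baby-step giant-step with step n = ⌈√167⌉ = 13.
Baby steps 145^j mod 167 (j:value) for j=0..12: 0:1, 1:145, 2:150, 3:40, 4:122, 5:155, 6:97, 7:37, 8:21, 9:39, 10:144, 11:5, 12:57.
Giant-step multiplier: 145^(-13) ≡ 145^(166-13) = 145^153 ≡ 55 (mod 167).
Giant steps γ_i = 30·55^i mod 167: γ_0=30, γ_1=147, γ_2=69, γ_3=121, γ_4=142, γ_5=128, γ_6=26, γ_7=94, γ_8=160, γ_9=116, γ_10=34, γ_11=33, γ_12=145 (in table at j=1).
x = i·n + j = 12·13 + 1 = 157.
Check: 145^157 ≡ 30 (mod 167).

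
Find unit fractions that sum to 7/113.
1/17 + 1/321 + 1/123329 + 1/19012429473 + 1/481963299268719647499

Greedy algorithm:
7/113: ceiling(113/7) = 17, use 1/17
6/1921: ceiling(1921/6) = 321, use 1/321
5/616641: ceiling(616641/5) = 123329, use 1/123329
4/76049717889: ceiling(76049717889/4) = 19012429473, use 1/19012429473
1/481963299268719647499: ceiling(481963299268719647499/1) = 481963299268719647499, use 1/481963299268719647499
Result: 7/113 = 1/17 + 1/321 + 1/123329 + 1/19012429473 + 1/481963299268719647499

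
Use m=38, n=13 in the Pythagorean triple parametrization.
(1275, 988, 1613)

Euclid's formula: a = m² - n², b = 2mn, c = m² + n²
m = 38, n = 13
a = 38² - 13² = 1444 - 169 = 1275
b = 2 × 38 × 13 = 988
c = 38² + 13² = 1444 + 169 = 1613
Verification: 1275² + 988² = 1625625 + 976144 = 2601769 = 1613² ✓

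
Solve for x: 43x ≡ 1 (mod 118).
11

gcd(43, 118) = 1, so the inverse exists.
Extended Euclidean algorithm on (118, 43):
118 = 2 × 43 + 32  ⟹  32 = (1)·118 + (-2)·43
43 = 1 × 32 + 11  ⟹  11 = (-1)·118 + (3)·43
32 = 2 × 11 + 10  ⟹  10 = (3)·118 + (-8)·43
11 = 1 × 10 + 1  ⟹  1 = (-4)·118 + (11)·43
So (11)·43 ≡ 1 (mod 118), i.e. 43^(-1) ≡ 11 (mod 118).
Check: 43 × 11 = 473 ≡ 1 (mod 118)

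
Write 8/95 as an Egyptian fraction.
1/12 + 1/1140

Greedy algorithm:
8/95: ceiling(95/8) = 12, use 1/12
1/1140: ceiling(1140/1) = 1140, use 1/1140
Result: 8/95 = 1/12 + 1/1140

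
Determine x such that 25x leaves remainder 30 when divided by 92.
x ≡ 38 (mod 92)

gcd(25, 92) = 1, which divides 30, so solutions exist.
Find 25^(-1) mod 92 by the extended Euclidean algorithm:
92 = 3 × 25 + 17  ⟹  17 = (1)·92 + (-3)·25
25 = 1 × 17 + 8  ⟹  8 = (-1)·92 + (4)·25
17 = 2 × 8 + 1  ⟹  1 = (3)·92 + (-11)·25
So (-11)·25 ≡ 1 (mod 92), i.e. 25^(-1) ≡ -11 ≡ 81 (mod 92).
x ≡ 81 × 30 = 2430 ≡ 38 (mod 92).
Check: 25 × 38 = 950 ≡ 30 (mod 92).
Unique solution: x ≡ 38 (mod 92)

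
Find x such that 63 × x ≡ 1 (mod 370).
47

gcd(63, 370) = 1, so the inverse exists.
Extended Euclidean algorithm on (370, 63):
370 = 5 × 63 + 55  ⟹  55 = (1)·370 + (-5)·63
63 = 1 × 55 + 8  ⟹  8 = (-1)·370 + (6)·63
55 = 6 × 8 + 7  ⟹  7 = (7)·370 + (-41)·63
8 = 1 × 7 + 1  ⟹  1 = (-8)·370 + (47)·63
So (47)·63 ≡ 1 (mod 370), i.e. 63^(-1) ≡ 47 (mod 370).
Check: 63 × 47 = 2961 ≡ 1 (mod 370)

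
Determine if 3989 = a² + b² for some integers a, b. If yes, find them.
25² + 58² (a=25, b=58)

Factorization: 3989 = 3989
By Fermat: n is sum of two squares iff every prime p ≡ 3 (mod 4) appears to even power.
All primes ≡ 3 (mod 4) appear to even power.
Search a = 0, 1, 2, … for 3989 - a² a perfect square: first hit at a = 25: 3989 - 625 = 3364 = 58².
3989 = 25² + 58² = 625 + 3364 ✓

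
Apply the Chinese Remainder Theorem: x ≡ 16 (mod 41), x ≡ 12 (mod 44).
672

Using Chinese Remainder Theorem:
M = 41 × 44 = 1804
M1 = 44, M2 = 41
y1 = 44^(-1) mod 41 = 14
y2 = 41^(-1) mod 44 = 29
x = (16×44×14 + 12×41×29) mod 1804 = 672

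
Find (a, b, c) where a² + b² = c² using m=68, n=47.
(2415, 6392, 6833)

Euclid's formula: a = m² - n², b = 2mn, c = m² + n²
m = 68, n = 47
a = 68² - 47² = 4624 - 2209 = 2415
b = 2 × 68 × 47 = 6392
c = 68² + 47² = 4624 + 2209 = 6833
Verification: 2415² + 6392² = 5832225 + 40857664 = 46689889 = 6833² ✓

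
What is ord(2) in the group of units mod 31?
5

31 is prime, so ord(2) divides φ(31) = 30.
Divisors of 30: 1, 2, 3, 5, 6, 10, 15, 30.
Repeated squaring: 2^1 ≡ 2, 2^2 ≡ 4, 2^4 ≡ 16, 2^8 ≡ 8, 2^16 ≡ 2 (mod 31).
Test 2^d mod 31 for each divisor d in increasing order:
2^1 ≡ 2
2^2 ≡ 4
2^3 = 2^2·2^1 ≡ 8
2^5 = 2^4·2^1 ≡ 1  ← first divisor giving 1
The order is 5.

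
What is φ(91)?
72

91 = 7 × 13
φ(n) = n × ∏(1 - 1/p) for each prime p dividing n
φ(91) = 91 × (1 - 1/7) × (1 - 1/13) = 72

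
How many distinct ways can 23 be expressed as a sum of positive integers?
1255

p(n) counts ways to write n as a sum of positive integers (order ignored).
Euler's pentagonal recurrence: p(k) = p(k-1) + p(k-2) - p(k-5) - p(k-7) + p(k-12) + p(k-15) - ... (offsets j(3j∓1)/2, signs ++--, p(0)=1, p(<0)=0).
DP table for k = 0..22: p(0)=1, p(1)=1, p(2)=2, p(3)=3, p(4)=5, p(5)=7, p(6)=11, p(7)=15, p(8)=22, p(9)=30, p(10)=42, p(11)=56, p(12)=77, p(13)=101, p(14)=135, p(15)=176, p(16)=231, p(17)=297, p(18)=385, p(19)=490, p(20)=627, p(21)=792, p(22)=1002.
Final step: p(23) = p(22) + p(21) - p(18) - p(16) + p(11) + p(8) - p(1)
= 1002 + 792 - 385 - 231 + 56 + 22 - 1
= 1255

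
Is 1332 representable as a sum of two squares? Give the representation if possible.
6² + 36² (a=6, b=36)

Factorization: 1332 = 2^2 × 3^2 × 37
By Fermat: n is sum of two squares iff every prime p ≡ 3 (mod 4) appears to even power.
All primes ≡ 3 (mod 4) appear to even power.
Search a = 0, 1, 2, … for 1332 - a² a perfect square: first hit at a = 6: 1332 - 36 = 1296 = 36².
1332 = 6² + 36² = 36 + 1296 ✓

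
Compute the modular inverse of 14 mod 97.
7

gcd(14, 97) = 1, so the inverse exists.
Extended Euclidean algorithm on (97, 14):
97 = 6 × 14 + 13  ⟹  13 = (1)·97 + (-6)·14
14 = 1 × 13 + 1  ⟹  1 = (-1)·97 + (7)·14
So (7)·14 ≡ 1 (mod 97), i.e. 14^(-1) ≡ 7 (mod 97).
Check: 14 × 7 = 98 ≡ 1 (mod 97)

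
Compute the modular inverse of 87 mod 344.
87

gcd(87, 344) = 1, so the inverse exists.
Extended Euclidean algorithm on (344, 87):
344 = 3 × 87 + 83  ⟹  83 = (1)·344 + (-3)·87
87 = 1 × 83 + 4  ⟹  4 = (-1)·344 + (4)·87
83 = 20 × 4 + 3  ⟹  3 = (21)·344 + (-83)·87
4 = 1 × 3 + 1  ⟹  1 = (-22)·344 + (87)·87
So (87)·87 ≡ 1 (mod 344), i.e. 87^(-1) ≡ 87 (mod 344).
Check: 87 × 87 = 7569 ≡ 1 (mod 344)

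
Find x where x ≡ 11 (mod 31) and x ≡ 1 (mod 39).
352

Using Chinese Remainder Theorem:
M = 31 × 39 = 1209
M1 = 39, M2 = 31
y1 = 39^(-1) mod 31 = 4
y2 = 31^(-1) mod 39 = 34
x = (11×39×4 + 1×31×34) mod 1209 = 352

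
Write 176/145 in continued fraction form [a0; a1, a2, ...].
[1; 4, 1, 2, 10]

Euclidean algorithm steps:
176 = 1 × 145 + 31
145 = 4 × 31 + 21
31 = 1 × 21 + 10
21 = 2 × 10 + 1
10 = 10 × 1 + 0
Continued fraction: [1; 4, 1, 2, 10]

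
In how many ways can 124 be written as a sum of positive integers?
2841940500

p(n) counts ways to write n as a sum of positive integers (order ignored).
Euler's pentagonal recurrence: p(k) = p(k-1) + p(k-2) - p(k-5) - p(k-7) + p(k-12) + p(k-15) - ... (offsets j(3j∓1)/2, signs ++--, p(0)=1, p(<0)=0).
DP table for k = 0..123: p(0)=1, p(1)=1, p(2)=2, p(3)=3, p(4)=5, p(5)=7, p(6)=11, p(7)=15, p(8)=22, p(9)=30, p(10)=42, p(11)=56, p(12)=77, p(13)=101, p(14)=135, p(15)=176, p(16)=231, p(17)=297, p(18)=385, p(19)=490, p(20)=627, p(21)=792, p(22)=1002, p(23)=1255, p(24)=1575, p(25)=1958, p(26)=2436, p(27)=3010, p(28)=3718, p(29)=4565, p(30)=5604, p(31)=6842, p(32)=8349, p(33)=10143, p(34)=12310, p(35)=14883, p(36)=17977, p(37)=21637, p(38)=26015, p(39)=31185, p(40)=37338, p(41)=44583, p(42)=53174, p(43)=63261, p(44)=75175, p(45)=89134, p(46)=105558, p(47)=124754, p(48)=147273, p(49)=173525, p(50)=204226, p(51)=239943, p(52)=281589, p(53)=329931, p(54)=386155, p(55)=451276, p(56)=526823, p(57)=614154, p(58)=715220, p(59)=831820, p(60)=966467, p(61)=1121505, p(62)=1300156, p(63)=1505499, p(64)=1741630, p(65)=2012558, p(66)=2323520, p(67)=2679689, p(68)=3087735, p(69)=3554345, p(70)=4087968, p(71)=4697205, p(72)=5392783, p(73)=6185689, p(74)=7089500, p(75)=8118264, p(76)=9289091, p(77)=10619863, p(78)=12132164, p(79)=13848650, p(80)=15796476, p(81)=18004327, p(82)=20506255, p(83)=23338469, p(84)=26543660, p(85)=30167357, p(86)=34262962, p(87)=38887673, p(88)=44108109, p(89)=49995925, p(90)=56634173, p(91)=64112359, p(92)=72533807, p(93)=82010177, p(94)=92669720, p(95)=104651419, p(96)=118114304, p(97)=133230930, p(98)=150198136, p(99)=169229875, p(100)=190569292, p(101)=214481126, p(102)=241265379, p(103)=271248950, p(104)=304801365, p(105)=342325709, p(106)=384276336, p(107)=431149389, p(108)=483502844, p(109)=541946240, p(110)=607163746, p(111)=679903203, p(112)=761002156, p(113)=851376628, p(114)=952050665, p(115)=1064144451, p(116)=1188908248, p(117)=1327710076, p(118)=1482074143, p(119)=1653668665, p(120)=1844349560, p(121)=2056148051, p(122)=2291320912, p(123)=2552338241.
Final step: p(124) = p(123) + p(122) - p(119) - p(117) + p(112) + p(109) - p(102) - p(98) + p(89) + p(84) - p(73) - p(67) + p(54) + p(47) - p(32) - p(24) + p(7)
= 2552338241 + 2291320912 - 1653668665 - 1327710076 + 761002156 + 541946240 - 241265379 - 150198136 + 49995925 + 26543660 - 6185689 - 2679689 + 386155 + 124754 - 8349 - 1575 + 15
= 2841940500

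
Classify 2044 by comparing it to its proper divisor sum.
abundant

Proper divisors of 2044: sum = 1 + 2 + 4 + 7 + 14 + 28 + 73 + 146 + 292 + 511 + 1022 = 2100
Since 2100 > 2044, 2044 is abundant.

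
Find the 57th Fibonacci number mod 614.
74

Matrix identity: Q^n = [[F_(n+1), F_n], [F_n, F_(n-1)]] with Q = [[1,1],[1,0]].
n = 57 = 111001₂. Square-and-multiply, entries mod 614:
Q^1 = [[1,1],[1,0]]
Q^3 = (Q^1)²·Q = [[3,2],[2,1]]
Q^7 = (Q^3)²·Q = [[21,13],[13,8]]
Q^14 = (Q^7)² = [[610,377],[377,233]]
Q^28 = (Q^14)² = [[311,373],[373,552]]
Q^57 = (Q^28)²·Q = [[237,74],[74,163]]
F_57 mod 614 = Q^57[0][1] = 74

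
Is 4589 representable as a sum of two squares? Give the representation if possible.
10² + 67² (a=10, b=67)

Factorization: 4589 = 13 × 353
By Fermat: n is sum of two squares iff every prime p ≡ 3 (mod 4) appears to even power.
All primes ≡ 3 (mod 4) appear to even power.
Search a = 0, 1, 2, … for 4589 - a² a perfect square: first hit at a = 10: 4589 - 100 = 4489 = 67².
4589 = 10² + 67² = 100 + 4489 ✓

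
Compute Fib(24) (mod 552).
0

Matrix identity: Q^n = [[F_(n+1), F_n], [F_n, F_(n-1)]] with Q = [[1,1],[1,0]].
n = 24 = 11000₂. Square-and-multiply, entries mod 552:
Q^1 = [[1,1],[1,0]]
Q^3 = (Q^1)²·Q = [[3,2],[2,1]]
Q^6 = (Q^3)² = [[13,8],[8,5]]
Q^12 = (Q^6)² = [[233,144],[144,89]]
Q^24 = (Q^12)² = [[505,0],[0,505]]
F_24 mod 552 = Q^24[0][1] = 0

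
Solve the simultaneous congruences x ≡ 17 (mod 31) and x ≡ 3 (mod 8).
203

Using Chinese Remainder Theorem:
M = 31 × 8 = 248
M1 = 8, M2 = 31
y1 = 8^(-1) mod 31 = 4
y2 = 31^(-1) mod 8 = 7
x = (17×8×4 + 3×31×7) mod 248 = 203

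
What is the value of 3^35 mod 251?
204

Repeated squaring. Binary of 35 = 100011.
3^1 ≡ 3 (mod 251); 3^2 ≡ 9 (mod 251); 3^4 ≡ 81 (mod 251); 3^8 ≡ 35 (mod 251); 3^16 ≡ 221 (mod 251); 3^32 ≡ 147 (mod 251)
3^35 = 3^1 × 3^2 × 3^32 ≡ 204 (mod 251)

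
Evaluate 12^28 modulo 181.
16

Repeated squaring. Binary of 28 = 11100.
12^1 ≡ 12 (mod 181); 12^2 ≡ 144 (mod 181); 12^4 ≡ 102 (mod 181); 12^8 ≡ 87 (mod 181); 12^16 ≡ 148 (mod 181)
12^28 = 12^4 × 12^8 × 12^16 ≡ 16 (mod 181)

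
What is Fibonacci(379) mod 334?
179

Matrix identity: Q^n = [[F_(n+1), F_n], [F_n, F_(n-1)]] with Q = [[1,1],[1,0]].
n = 379 = 101111011₂. Square-and-multiply, entries mod 334:
Q^1 = [[1,1],[1,0]]
Q^2 = (Q^1)² = [[2,1],[1,1]]
Q^5 = (Q^2)²·Q = [[8,5],[5,3]]
Q^11 = (Q^5)²·Q = [[144,89],[89,55]]
Q^23 = (Q^11)²·Q = [[276,267],[267,9]]
Q^47 = (Q^23)²·Q = [[114,171],[171,277]]
Q^94 = (Q^47)² = [[153,61],[61,92]]
Q^189 = (Q^94)²·Q = [[325,76],[76,249]]
Q^379 = (Q^189)²·Q = [[49,179],[179,204]]
F_379 mod 334 = Q^379[0][1] = 179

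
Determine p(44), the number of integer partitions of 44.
75175

p(n) counts ways to write n as a sum of positive integers (order ignored).
Euler's pentagonal recurrence: p(k) = p(k-1) + p(k-2) - p(k-5) - p(k-7) + p(k-12) + p(k-15) - ... (offsets j(3j∓1)/2, signs ++--, p(0)=1, p(<0)=0).
DP table for k = 0..43: p(0)=1, p(1)=1, p(2)=2, p(3)=3, p(4)=5, p(5)=7, p(6)=11, p(7)=15, p(8)=22, p(9)=30, p(10)=42, p(11)=56, p(12)=77, p(13)=101, p(14)=135, p(15)=176, p(16)=231, p(17)=297, p(18)=385, p(19)=490, p(20)=627, p(21)=792, p(22)=1002, p(23)=1255, p(24)=1575, p(25)=1958, p(26)=2436, p(27)=3010, p(28)=3718, p(29)=4565, p(30)=5604, p(31)=6842, p(32)=8349, p(33)=10143, p(34)=12310, p(35)=14883, p(36)=17977, p(37)=21637, p(38)=26015, p(39)=31185, p(40)=37338, p(41)=44583, p(42)=53174, p(43)=63261.
Final step: p(44) = p(43) + p(42) - p(39) - p(37) + p(32) + p(29) - p(22) - p(18) + p(9) + p(4)
= 63261 + 53174 - 31185 - 21637 + 8349 + 4565 - 1002 - 385 + 30 + 5
= 75175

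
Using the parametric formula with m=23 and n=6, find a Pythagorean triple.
(493, 276, 565)

Euclid's formula: a = m² - n², b = 2mn, c = m² + n²
m = 23, n = 6
a = 23² - 6² = 529 - 36 = 493
b = 2 × 23 × 6 = 276
c = 23² + 6² = 529 + 36 = 565
Verification: 493² + 276² = 243049 + 76176 = 319225 = 565² ✓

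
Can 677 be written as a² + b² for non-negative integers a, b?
1² + 26² (a=1, b=26)

Factorization: 677 = 677
By Fermat: n is sum of two squares iff every prime p ≡ 3 (mod 4) appears to even power.
All primes ≡ 3 (mod 4) appear to even power.
Search a = 0, 1, 2, … for 677 - a² a perfect square: first hit at a = 1: 677 - 1 = 676 = 26².
677 = 1² + 26² = 1 + 676 ✓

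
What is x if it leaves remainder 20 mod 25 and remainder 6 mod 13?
45

Using Chinese Remainder Theorem:
M = 25 × 13 = 325
M1 = 13, M2 = 25
y1 = 13^(-1) mod 25 = 2
y2 = 25^(-1) mod 13 = 12
x = (20×13×2 + 6×25×12) mod 325 = 45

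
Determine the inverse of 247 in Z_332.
207

gcd(247, 332) = 1, so the inverse exists.
Extended Euclidean algorithm on (332, 247):
332 = 1 × 247 + 85  ⟹  85 = (1)·332 + (-1)·247
247 = 2 × 85 + 77  ⟹  77 = (-2)·332 + (3)·247
85 = 1 × 77 + 8  ⟹  8 = (3)·332 + (-4)·247
77 = 9 × 8 + 5  ⟹  5 = (-29)·332 + (39)·247
8 = 1 × 5 + 3  ⟹  3 = (32)·332 + (-43)·247
5 = 1 × 3 + 2  ⟹  2 = (-61)·332 + (82)·247
3 = 1 × 2 + 1  ⟹  1 = (93)·332 + (-125)·247
So (-125)·247 ≡ 1 (mod 332), i.e. 247^(-1) ≡ -125 ≡ 207 (mod 332).
Check: 247 × 207 = 51129 ≡ 1 (mod 332)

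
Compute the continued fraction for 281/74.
[3; 1, 3, 1, 14]

Euclidean algorithm steps:
281 = 3 × 74 + 59
74 = 1 × 59 + 15
59 = 3 × 15 + 14
15 = 1 × 14 + 1
14 = 14 × 1 + 0
Continued fraction: [3; 1, 3, 1, 14]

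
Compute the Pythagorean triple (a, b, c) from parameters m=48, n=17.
(2015, 1632, 2593)

Euclid's formula: a = m² - n², b = 2mn, c = m² + n²
m = 48, n = 17
a = 48² - 17² = 2304 - 289 = 2015
b = 2 × 48 × 17 = 1632
c = 48² + 17² = 2304 + 289 = 2593
Verification: 2015² + 1632² = 4060225 + 2663424 = 6723649 = 2593² ✓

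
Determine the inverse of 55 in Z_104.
87

gcd(55, 104) = 1, so the inverse exists.
Extended Euclidean algorithm on (104, 55):
104 = 1 × 55 + 49  ⟹  49 = (1)·104 + (-1)·55
55 = 1 × 49 + 6  ⟹  6 = (-1)·104 + (2)·55
49 = 8 × 6 + 1  ⟹  1 = (9)·104 + (-17)·55
So (-17)·55 ≡ 1 (mod 104), i.e. 55^(-1) ≡ -17 ≡ 87 (mod 104).
Check: 55 × 87 = 4785 ≡ 1 (mod 104)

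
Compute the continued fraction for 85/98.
[0; 1, 6, 1, 1, 6]

Euclidean algorithm steps:
85 = 0 × 98 + 85
98 = 1 × 85 + 13
85 = 6 × 13 + 7
13 = 1 × 7 + 6
7 = 1 × 6 + 1
6 = 6 × 1 + 0
Continued fraction: [0; 1, 6, 1, 1, 6]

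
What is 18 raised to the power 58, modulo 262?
170

Repeated squaring. Binary of 58 = 111010.
18^1 ≡ 18 (mod 262); 18^2 ≡ 62 (mod 262); 18^4 ≡ 176 (mod 262); 18^8 ≡ 60 (mod 262); 18^16 ≡ 194 (mod 262); 18^32 ≡ 170 (mod 262)
18^58 = 18^2 × 18^8 × 18^16 × 18^32 ≡ 170 (mod 262)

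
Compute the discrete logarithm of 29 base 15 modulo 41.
11

Baby-step giant-step with step n = ⌈√41⌉ = 7.
Baby steps 15^j mod 41 (j:value) for j=0..6: 0:1, 1:15, 2:20, 3:13, 4:31, 5:14, 6:5.
Giant-step multiplier: 15^(-7) ≡ 15^(40-7) = 15^33 ≡ 35 (mod 41).
Giant steps γ_i = 29·35^i mod 41: γ_0=29, γ_1=31 (in table at j=4).
x = i·n + j = 1·7 + 4 = 11.
Check: 15^11 ≡ 29 (mod 41).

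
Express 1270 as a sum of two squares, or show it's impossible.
Not possible

Factorization: 1270 = 2 × 5 × 127
By Fermat: n is sum of two squares iff every prime p ≡ 3 (mod 4) appears to even power.
Prime(s) ≡ 3 (mod 4) with odd exponent: [(127, 1)]
Therefore 1270 cannot be expressed as a² + b².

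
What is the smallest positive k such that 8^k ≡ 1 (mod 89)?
11

89 is prime, so ord(8) divides φ(89) = 88.
Divisors of 88: 1, 2, 4, 8, 11, 22, 44, 88.
Repeated squaring: 8^1 ≡ 8, 8^2 ≡ 64, 8^4 ≡ 2, 8^8 ≡ 4, 8^16 ≡ 16, 8^32 ≡ 78, 8^64 ≡ 32 (mod 89).
Test 8^d mod 89 for each divisor d in increasing order:
8^1 ≡ 8
8^2 ≡ 64
8^4 ≡ 2
8^8 ≡ 4
8^11 = 8^8·8^2·8^1 ≡ 1  ← first divisor giving 1
The order is 11.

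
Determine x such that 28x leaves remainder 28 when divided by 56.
x ≡ 1 (mod 2)

gcd(28, 56) = 28, which divides 28, so solutions exist.
Divide through by 28: x ≡ 1 (mod 2).
The coefficient of x is now 1, so x ≡ 1 (mod 2).
Check: 28 × 1 = 28 ≡ 28 (mod 56).
x ≡ 1 (mod 2), giving 28 solutions mod 56.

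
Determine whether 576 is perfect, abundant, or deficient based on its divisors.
abundant

Proper divisors of 576: sum = 1 + 2 + 3 + 4 + 6 + 8 + 9 + 12 + ... + 96 + 144 + 192 + 288 (20 divisors) = 1075
Since 1075 > 576, 576 is abundant.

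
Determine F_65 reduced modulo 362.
91

Matrix identity: Q^n = [[F_(n+1), F_n], [F_n, F_(n-1)]] with Q = [[1,1],[1,0]].
n = 65 = 1000001₂. Square-and-multiply, entries mod 362:
Q^1 = [[1,1],[1,0]]
Q^2 = (Q^1)² = [[2,1],[1,1]]
Q^4 = (Q^2)² = [[5,3],[3,2]]
Q^8 = (Q^4)² = [[34,21],[21,13]]
Q^16 = (Q^8)² = [[149,263],[263,248]]
Q^32 = (Q^16)² = [[146,155],[155,353]]
Q^65 = (Q^32)²·Q = [[330,91],[91,239]]
F_65 mod 362 = Q^65[0][1] = 91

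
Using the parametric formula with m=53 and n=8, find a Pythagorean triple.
(2745, 848, 2873)

Euclid's formula: a = m² - n², b = 2mn, c = m² + n²
m = 53, n = 8
a = 53² - 8² = 2809 - 64 = 2745
b = 2 × 53 × 8 = 848
c = 53² + 8² = 2809 + 64 = 2873
Verification: 2745² + 848² = 7535025 + 719104 = 8254129 = 2873² ✓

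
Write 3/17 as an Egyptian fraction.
1/6 + 1/102

Greedy algorithm:
3/17: ceiling(17/3) = 6, use 1/6
1/102: ceiling(102/1) = 102, use 1/102
Result: 3/17 = 1/6 + 1/102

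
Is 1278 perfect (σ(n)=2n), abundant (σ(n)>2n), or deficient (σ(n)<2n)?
abundant

Proper divisors of 1278: sum = 1 + 2 + 3 + 6 + 9 + 18 + 71 + 142 + 213 + 426 + 639 = 1530
Since 1530 > 1278, 1278 is abundant.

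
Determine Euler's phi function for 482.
240

482 = 2 × 241
φ(n) = n × ∏(1 - 1/p) for each prime p dividing n
φ(482) = 482 × (1 - 1/2) × (1 - 1/241) = 240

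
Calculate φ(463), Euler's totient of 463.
462

463 = 463
φ(n) = n × ∏(1 - 1/p) for each prime p dividing n
φ(463) = 463 × (1 - 1/463) = 462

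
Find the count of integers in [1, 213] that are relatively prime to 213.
140

213 = 3 × 71
φ(n) = n × ∏(1 - 1/p) for each prime p dividing n
φ(213) = 213 × (1 - 1/3) × (1 - 1/71) = 140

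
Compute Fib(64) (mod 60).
3

Matrix identity: Q^n = [[F_(n+1), F_n], [F_n, F_(n-1)]] with Q = [[1,1],[1,0]].
n = 64 = 1000000₂. Square-and-multiply, entries mod 60:
Q^1 = [[1,1],[1,0]]
Q^2 = (Q^1)² = [[2,1],[1,1]]
Q^4 = (Q^2)² = [[5,3],[3,2]]
Q^8 = (Q^4)² = [[34,21],[21,13]]
Q^16 = (Q^8)² = [[37,27],[27,10]]
Q^32 = (Q^16)² = [[58,9],[9,49]]
Q^64 = (Q^32)² = [[25,3],[3,22]]
F_64 mod 60 = Q^64[0][1] = 3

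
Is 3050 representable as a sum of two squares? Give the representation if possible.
5² + 55² (a=5, b=55)

Factorization: 3050 = 2 × 5^2 × 61
By Fermat: n is sum of two squares iff every prime p ≡ 3 (mod 4) appears to even power.
All primes ≡ 3 (mod 4) appear to even power.
Search a = 0, 1, 2, … for 3050 - a² a perfect square: first hit at a = 5: 3050 - 25 = 3025 = 55².
3050 = 5² + 55² = 25 + 3025 ✓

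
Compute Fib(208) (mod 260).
131

Matrix identity: Q^n = [[F_(n+1), F_n], [F_n, F_(n-1)]] with Q = [[1,1],[1,0]].
n = 208 = 11010000₂. Square-and-multiply, entries mod 260:
Q^1 = [[1,1],[1,0]]
Q^3 = (Q^1)²·Q = [[3,2],[2,1]]
Q^6 = (Q^3)² = [[13,8],[8,5]]
Q^13 = (Q^6)²·Q = [[117,233],[233,144]]
Q^26 = (Q^13)² = [[118,233],[233,145]]
Q^52 = (Q^26)² = [[93,179],[179,174]]
Q^104 = (Q^52)² = [[130,213],[213,177]]
Q^208 = (Q^104)² = [[129,131],[131,258]]
F_208 mod 260 = Q^208[0][1] = 131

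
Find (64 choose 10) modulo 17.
14

Using Lucas' theorem:
Write n=64 and k=10 in base 17:
n in base 17: [3, 13]
k in base 17: [0, 10]
C(64,10) mod 17 = ∏ C(n_i, k_i) mod 17
Digit binomials (mod 17): C(3,0) = 1; C(13,10) = 286 ≡ 14
Product: 1 × 14 = 14 ≡ 14 (mod 17)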